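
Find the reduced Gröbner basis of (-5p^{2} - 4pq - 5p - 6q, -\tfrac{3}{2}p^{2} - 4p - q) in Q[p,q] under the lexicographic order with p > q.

This is the nonlinear analogue of row-reducing a linear system.

f_1 = -5p^{2} - 4pq - 5p - 6q, LT = p^{2}.
f_2 = -\tfrac{3}{2}p^{2} - 4p - q, LT = p^{2}.

S(f_1,f_2): lcm = p^{2}. S = \tfrac{4}{5}pq - \tfrac{5}{3}p + \tfrac{8}{15}q.
  reduce S modulo (f_1, f_2):
  remainder \tfrac{4}{5}pq - \tfrac{5}{3}p + \tfrac{8}{15}q ≠ 0; add g_3 = \tfrac{4}{5}pq - \tfrac{5}{3}p + \tfrac{8}{15}q to the basis.

S(f_1,g_3): lcm = p^{2}q. S = \tfrac{25}{12}p^{2} + \tfrac{4}{5}pq^{2} + \tfrac{1}{3}pq + \tfrac{6}{5}q^{2}.
  reduce S modulo (f_1, f_2, g_3):
  remainder -\tfrac{25}{18}p + \tfrac{2}{3}q^{2} - \tfrac{49}{18}q ≠ 0; add g_4 = -\tfrac{25}{18}p + \tfrac{2}{3}q^{2} - \tfrac{49}{18}q to the basis.

S(g_3,g_4): lcm = pq. S = -\tfrac{25}{12}p + \tfrac{12}{25}q^{3} - \tfrac{49}{25}q^{2} + \tfrac{2}{3}q.
  reduce S modulo (f_1, f_2, g_3, g_4):
  remainder \tfrac{12}{25}q^{3} - \tfrac{74}{25}q^{2} + \tfrac{19}{4}q ≠ 0; add g_5 = \tfrac{12}{25}q^{3} - \tfrac{74}{25}q^{2} + \tfrac{19}{4}q to the basis.

The other S-polynomials (S(f_2,g_3), S(f_1,g_4), S(f_2,g_4), S(f_1,g_5), S(f_2,g_5), S(g_3,g_5), S(g_4,g_5)) all reduce to 0 modulo the current basis, so we have a Gröbner basis.
Inter-reduce: drop elements whose leading term is divisible by another's, tail-reduce, and make monic.

G = {p - \tfrac{12}{25}q^{2} + \tfrac{49}{25}q, q^{3} - \tfrac{37}{6}q^{2} + \tfrac{475}{48}q}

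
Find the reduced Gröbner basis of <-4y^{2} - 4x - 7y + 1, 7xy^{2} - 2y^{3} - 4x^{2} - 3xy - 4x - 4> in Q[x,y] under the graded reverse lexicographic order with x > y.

f_1 = -4y^{2} - 4x - 7y + 1, LT = y^{2}.
f_2 = 7xy^{2} - 2y^{3} - 4x^{2} - 3xy - 4x - 4, LT = xy^{2}.

S(f_1,f_2): lcm = xy^{2}. S = \tfrac{2}{7}y^{3} + \tfrac{11}{7}x^{2} + \tfrac{61}{28}xy + \tfrac{9}{28}x + \tfrac{4}{7}.
  reduce S modulo (f_1, f_2):
  remainder \tfrac{11}{7}x^{2} + \tfrac{53}{28}xy + \tfrac{23}{28}x + \tfrac{53}{56}y + \tfrac{25}{56} ≠ 0; add g_3 = \tfrac{11}{7}x^{2} + \tfrac{53}{28}xy + \tfrac{23}{28}x + \tfrac{53}{56}y + \tfrac{25}{56} to the basis.

The other S-polynomials (S(f_1,g_3), S(f_2,g_3)) all reduce to 0 modulo the current basis, so we have a Gröbner basis.
Inter-reduce: drop elements whose leading term is divisible by another's, tail-reduce, and make monic.

G = {x^{2} + \tfrac{53}{44}xy + \tfrac{23}{44}x + \tfrac{53}{88}y + \tfrac{25}{88}, y^{2} + x + \tfrac{7}{4}y - \tfrac{1}{4}}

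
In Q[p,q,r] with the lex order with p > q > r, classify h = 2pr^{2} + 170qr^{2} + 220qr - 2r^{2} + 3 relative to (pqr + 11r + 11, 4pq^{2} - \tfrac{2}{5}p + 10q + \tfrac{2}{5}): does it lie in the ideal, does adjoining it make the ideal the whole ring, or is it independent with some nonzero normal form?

Adjoining 2pr^{2} + 170qr^{2} + 220qr - 2r^{2} + 3 makes the ideal the whole ring: the system is inconsistent.

First compute the reduced Gröbner basis of I by Buchberger's algorithm.
f_1 = pqr + 11r + 11, LT = pqr.
f_2 = 4pq^{2} - \tfrac{2}{5}p + 10q + \tfrac{2}{5}, LT = pq^{2}.

S(f_1,f_2): lcm = pq^{2}r. S = \tfrac{1}{10}pr + \tfrac{17}{2}qr + 11q - \tfrac{1}{10}r.
  leading term pr: no divisor's leading term divides it; move \tfrac{1}{10}pr to the remainder.
  leading term qr: no divisor's leading term divides it; move \tfrac{17}{2}qr to the remainder.
  leading term q: no divisor's leading term divides it; move 11q to the remainder.
  leading term r: no divisor's leading term divides it; move -\tfrac{1}{10}r to the remainder.
  remainder \tfrac{1}{10}pr + \tfrac{17}{2}qr + 11q - \tfrac{1}{10}r ≠ 0; add k_3 = \tfrac{1}{10}pr + \tfrac{17}{2}qr + 11q - \tfrac{1}{10}r to the basis.

S(f_1,k_3): lcm = pqr. S = -85q^{2}r - 110q^{2} + qr + 11r + 11.
  leading term q^{2}r: no divisor's leading term divides it; move -85q^{2}r to the remainder.
  leading term q^{2}: no divisor's leading term divides it; move -110q^{2} to the remainder.
  leading term qr: no divisor's leading term divides it; move qr to the remainder.
  leading term r: no divisor's leading term divides it; move 11r to the remainder.
  leading term 1: no divisor's leading term divides it; move 11 to the remainder.
  remainder -85q^{2}r - 110q^{2} + qr + 11r + 11 ≠ 0; add k_4 = -85q^{2}r - 110q^{2} + qr + 11r + 11 to the basis.

The other S-polynomials (S(f_2,k_3), S(f_1,k_4), S(f_2,k_4), S(k_3,k_4)) all reduce to 0 modulo the current basis, so we have a Gröbner basis.
Inter-reduce: drop elements whose leading term is divisible by another's, tail-reduce, and make monic.
Reduced Gröbner basis: {pq^{2} - \tfrac{1}{10}p + \tfrac{5}{2}q + \tfrac{1}{10}, pr + 85qr + 110q - r, q^{2}r + \tfrac{22}{17}q^{2} - \tfrac{1}{85}qr - \tfrac{11}{85}r - \tfrac{11}{85}}.
Label its elements g_1 = pq^{2} - \tfrac{1}{10}p + \tfrac{5}{2}q + \tfrac{1}{10}, g_2 = pr + 85qr + 110q - r, g_3 = q^{2}r + \tfrac{22}{17}q^{2} - \tfrac{1}{85}qr - \tfrac{11}{85}r - \tfrac{11}{85}.

Reduce h = 2pr^{2} + 170qr^{2} + 220qr - 2r^{2} + 3 modulo G:
  leading term pr^{2}: subtract (2r)·g_2 from 2pr^{2} + 170qr^{2} + 220qr - 2r^{2} + 3 → 3
  leading term 1: no divisor's leading term divides it; move 3 to the remainder.
  normal form = 3.
The normal form is nonzero, so h ∉ I. Since h minus its normal form lies in I, I + (h) = I + (n) where n = 3; decide whether this ideal is the whole ring.
Here n = 3 is a nonzero constant, hence a unit: 1 ∈ I + (h), the Gröbner basis of I + (h) is {1}, and the enlarged system has no common solution — adjoining h is inconsistent.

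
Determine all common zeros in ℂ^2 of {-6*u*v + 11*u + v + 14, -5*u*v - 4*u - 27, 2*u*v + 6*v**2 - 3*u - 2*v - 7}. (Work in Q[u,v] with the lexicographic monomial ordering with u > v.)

{(-3, 1)}

Compute a lex Gröbner basis by Buchberger's algorithm.
f_1 = -6*u*v + 11*u + v + 14, LT = u*v.
f_2 = -5*u*v - 4*u - 27, LT = u*v.
f_3 = 2*u*v - 3*u + 6*v**2 - 2*v - 7, LT = u*v.

S(f_1,f_2): lcm = u*v. S = -79/30*u - 1/6*v - 116/15.
  leading term u: no divisor's leading term divides it; move -79/30*u to the remainder.
  leading term v: no divisor's leading term divides it; move -1/6*v to the remainder.
  leading term 1: no divisor's leading term divides it; move -116/15 to the remainder.
  remainder -79/30*u - 1/6*v - 116/15 ≠ 0; add h_4 = -79/30*u - 1/6*v - 116/15 to the basis.

S(f_1,f_3): lcm = u*v. S = -1/3*u - 3*v**2 + 5/6*v + 7/6.
  leading term u: subtract (10/79)·h_4 from -1/3*u - 3*v**2 + 5/6*v + 7/6 → -3*v**2 + 135/158*v + 339/158
  leading term v**2: no divisor's leading term divides it; move -3*v**2 to the remainder.
  leading term v: no divisor's leading term divides it; move 135/158*v to the remainder.
  leading term 1: no divisor's leading term divides it; move 339/158 to the remainder.
  remainder -3*v**2 + 135/158*v + 339/158 ≠ 0; add h_5 = -3*v**2 + 135/158*v + 339/158 to the basis.

S(f_2,f_3): lcm = u*v. S = 23/10*u - 3*v**2 + v + 89/10.
  leading term u: subtract (-69/79)·h_4 from 23/10*u - 3*v**2 + v + 89/10 → -3*v**2 + 135/158*v + 339/158
  leading term v**2: subtract (1)·h_5 from -3*v**2 + 135/158*v + 339/158 → 0
  remainder 0.

S(f_1,h_4): lcm = u*v. S = -11/6*u - 5/79*v**2 - 1471/474*v - 7/3.
  leading term u: subtract (55/79)·h_4 from -11/6*u - 5/79*v**2 - 1471/474*v - 7/3 → -5/79*v**2 - 236/79*v + 241/79
  leading term v**2: subtract (5/237)·h_5 from -5/79*v**2 - 236/79*v + 241/79 → -37513/12482*v + 37513/12482
  leading term v: no divisor's leading term divides it; move -37513/12482*v to the remainder.
  leading term 1: no divisor's leading term divides it; move 37513/12482 to the remainder.
  remainder -37513/12482*v + 37513/12482 ≠ 0; add h_6 = -37513/12482*v + 37513/12482 to the basis.

S(f_2,h_4): lcm = u*v. S = 4/5*u - 5/79*v**2 - 232/79*v + 27/5.
  leading term u: subtract (-24/79)·h_4 from 4/5*u - 5/79*v**2 - 232/79*v + 27/5 → -5/79*v**2 - 236/79*v + 241/79
  leading term v**2: subtract (5/237)·h_5 from -5/79*v**2 - 236/79*v + 241/79 → -37513/12482*v + 37513/12482
  leading term v: subtract (1)·h_6 from -37513/12482*v + 37513/12482 → 0
  remainder 0.

S(f_3,h_4): lcm = u*v. S = -3/2*u + 232/79*v**2 - 311/79*v - 7/2.
  leading term u: subtract (45/79)·h_4 from -3/2*u + 232/79*v**2 - 311/79*v - 7/2 → 232/79*v**2 - 607/158*v + 143/158
  leading term v**2: subtract (-232/237)·h_5 from 232/79*v**2 - 607/158*v + 143/158 → -37513/12482*v + 37513/12482
  leading term v: subtract (1)·h_6 from -37513/12482*v + 37513/12482 → 0
  remainder 0.

S(f_1,h_5): lcm = u*v**2. S = -367/237*u*v + 113/158*u - 1/6*v**2 - 7/3*v.
  leading term u*v: subtract (367/1422)·f_1 from -367/237*u*v + 113/158*u - 1/6*v**2 - 7/3*v → -1510/711*u - 1/6*v**2 - 3685/1422*v - 2569/711
  leading term u: subtract (15100/18723)·h_4 from -1510/711*u - 1/6*v**2 - 3685/1422*v - 2569/711 → -1/6*v**2 - 92005/37446*v + 49123/18723
  leading term v**2: subtract (1/18)·h_5 from -1/6*v**2 - 92005/37446*v + 49123/18723 → -187565/74892*v + 187565/74892
  leading term v: subtract (5/6)·h_6 from -187565/74892*v + 187565/74892 → 0
  remainder 0.

S(f_2,h_5): lcm = u*v**2. S = 857/790*u*v + 113/158*u + 27/5*v.
  leading term u*v: subtract (-857/4740)·f_1 from 857/790*u*v + 113/158*u + 27/5*v → 12817/4740*u + 26453/4740*v + 5999/2370
  leading term u: subtract (-12817/12482)·h_4 from 12817/4740*u + 26453/4740*v + 5999/2370 → 337617/62410*v - 337617/62410
  leading term v: subtract (-9/5)·h_6 from 337617/62410*v - 337617/62410 → 0
  remainder 0.

S(f_3,h_5): lcm = u*v**2. S = -96/79*u*v + 113/158*u + 3*v**3 - v**2 - 7/2*v.
  leading term u*v: subtract (16/79)·f_1 from -96/79*u*v + 113/158*u + 3*v**3 - v**2 - 7/2*v → -239/158*u + 3*v**3 - v**2 - 585/158*v - 224/79
  leading term u: subtract (3585/6241)·h_4 from -239/158*u + 3*v**3 - v**2 - 585/158*v - 224/79 → 3*v**3 - v**2 - 22510/6241*v + 10028/6241
  leading term v**3: subtract (-v)·h_5 from 3*v**3 - v**2 - 22510/6241*v + 10028/6241 → -23/158*v**2 - 18239/12482*v + 10028/6241
  leading term v**2: subtract (23/474)·h_5 from -23/158*v**2 - 18239/12482*v + 10028/6241 → -37513/24964*v + 37513/24964
  leading term v: subtract (1/2)·h_6 from -37513/24964*v + 37513/24964 → 0
  remainder 0.

S(h_4,h_5): leading monomials are coprime, so the S-polynomial reduces to 0 (Buchberger's first criterion).
S(f_1,h_6): lcm = u*v. S = -5/6*u - 1/6*v - 7/3.
  leading term u: subtract (25/79)·h_4 from -5/6*u - 1/6*v - 7/3 → -9/79*v + 9/79
  leading term v: subtract (1422/37513)·h_6 from -9/79*v + 9/79 → 0
  remainder 0.

S(f_2,h_6): lcm = u*v. S = 9/5*u + 27/5.
  leading term u: subtract (-54/79)·h_4 from 9/5*u + 27/5 → -9/79*v + 9/79
  leading term v: subtract (1422/37513)·h_6 from -9/79*v + 9/79 → 0
  remainder 0.

S(f_3,h_6): lcm = u*v. S = -1/2*u + 3*v**2 - v - 7/2.
  leading term u: subtract (15/79)·h_4 from -1/2*u + 3*v**2 - v - 7/2 → 3*v**2 - 153/158*v - 321/158
  leading term v**2: subtract (-1)·h_5 from 3*v**2 - 153/158*v - 321/158 → -9/79*v + 9/79
  leading term v: subtract (1422/37513)·h_6 from -9/79*v + 9/79 → 0
  remainder 0.

S(h_4,h_6): leading monomials are coprime, so the S-polynomial reduces to 0 (Buchberger's first criterion).
S(h_5,h_6): lcm = v**2. S = 113/158*v - 113/158.
  leading term v: subtract (-8927/37513)·h_6 from 113/158*v - 113/158 → 0
  remainder 0.

Every S-polynomial of the final basis reduces to 0, so we have a Gröbner basis.
Inter-reduce: drop elements whose leading term is divisible by another's, tail-reduce, and make monic.
Reduced Gröbner basis: {u + 3, v - 1}.

The lex basis is triangular: the last element involves only v. Solving v - 1 = 0 gives v ∈ {1}; substituting each value into the earlier elements determines the remaining variables.
  v = 1: the earlier basis element becomes u + 3 = 0, giving u = -3 — point (-3, 1).
Substituting each solution back into the original system confirms all equations vanish.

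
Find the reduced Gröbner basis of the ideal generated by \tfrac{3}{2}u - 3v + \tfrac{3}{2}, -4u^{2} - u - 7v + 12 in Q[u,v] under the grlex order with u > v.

f_1 = \tfrac{3}{2}u - 3v + \tfrac{3}{2}, LT = u.
f_2 = -4u^{2} - u - 7v + 12, LT = u^{2}.

S(f_1,f_2): lcm = u^{2}. S = -2uv + \tfrac{3}{4}u - \tfrac{7}{4}v + 3.
  leading term uv: subtract (-\tfrac{4}{3}v)·f_1 from -2uv + \tfrac{3}{4}u - \tfrac{7}{4}v + 3 → -4v^{2} + \tfrac{3}{4}u + \tfrac{1}{4}v + 3
  leading term v^{2}: no divisor's leading term divides it; move -4v^{2} to the remainder.
  leading term u: subtract (\tfrac{1}{2})·f_1 from \tfrac{3}{4}u + \tfrac{1}{4}v + 3 → \tfrac{7}{4}v + \tfrac{9}{4}
  leading term v: no divisor's leading term divides it; move \tfrac{7}{4}v to the remainder.
  leading term 1: no divisor's leading term divides it; move \tfrac{9}{4} to the remainder.
  remainder -4v^{2} + \tfrac{7}{4}v + \tfrac{9}{4} ≠ 0; add g_3 = -4v^{2} + \tfrac{7}{4}v + \tfrac{9}{4} to the basis.

The other S-polynomials (S(f_1,g_3), S(f_2,g_3)) all reduce to 0 modulo the current basis, so we have a Gröbner basis.
Inter-reduce: drop elements whose leading term is divisible by another's, tail-reduce, and make monic.

G = {v^{2} - \tfrac{7}{16}v - \tfrac{9}{16}, u - 2v + 1}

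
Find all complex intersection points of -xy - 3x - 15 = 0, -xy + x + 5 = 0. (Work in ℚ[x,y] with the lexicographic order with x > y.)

{(-5, 0)}

Compute a lex Gröbner basis by Buchberger's algorithm.
f_1 = -xy - 3x - 15, LT = xy.
f_2 = -xy + x + 5, LT = xy.

S(f_1,f_2): lcm = xy. S = 4x + 20.
  reduce S modulo (f_1, f_2):
  remainder 4x + 20 ≠ 0; add h_3 = 4x + 20 to the basis.

S(f_1,h_3): lcm = xy. S = 3x - 5y + 15.
  reduce S modulo (f_1, f_2, h_3):
  remainder -5y ≠ 0; add h_4 = -5y to the basis.

The other S-polynomials (S(f_2,h_3), S(f_1,h_4), S(f_2,h_4), S(h_3,h_4)) all reduce to 0 modulo the current basis, so we have a Gröbner basis.
Inter-reduce: drop elements whose leading term is divisible by another's, tail-reduce, and make monic.
Reduced Gröbner basis: {x + 5, y}.

Since the basis is lex-ordered, y is univariate in y. Its roots are {0}. Back-substituting each root into the other basis elements fixes the other coordinates.
  y = 0: the earlier basis element becomes x + 5 = 0, giving x = -5 — point (-5, 0).
A lex Gröbner basis triangularizes the system, enabling back-substitution.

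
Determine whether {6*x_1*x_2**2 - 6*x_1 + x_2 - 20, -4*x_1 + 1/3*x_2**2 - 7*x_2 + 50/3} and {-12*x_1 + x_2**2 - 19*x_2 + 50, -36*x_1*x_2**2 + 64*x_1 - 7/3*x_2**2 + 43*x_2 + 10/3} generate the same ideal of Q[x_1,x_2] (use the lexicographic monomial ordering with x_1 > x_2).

No, the ideals differ.

Two ideals are equal iff their reduced Gröbner bases coincide (the reduced basis is unique for a fixed ordering).
Buchberger on the first generating set:
f_1 = 6*x_1*x_2**2 - 6*x_1 + x_2 - 20, LT = x_1*x_2**2.
f_2 = -4*x_1 + 1/3*x_2**2 - 7*x_2 + 50/3, LT = x_1.

S(f_1,f_2): lcm = x_1*x_2**2. S = -x_1 + 1/12*x_2**4 - 7/4*x_2**3 + 25/6*x_2**2 + 1/6*x_2 - 10/3.
  reduce S modulo (f_1, f_2):
  remainder 1/12*x_2**4 - 7/4*x_2**3 + 49/12*x_2**2 + 23/12*x_2 - 15/2 ≠ 0; add g_3 = 1/12*x_2**4 - 7/4*x_2**3 + 49/12*x_2**2 + 23/12*x_2 - 15/2 to the basis.

The other S-polynomials (S(f_1,g_3), S(f_2,g_3)) all reduce to 0 modulo the current basis, so we have a Gröbner basis.
Inter-reduce: drop elements whose leading term is divisible by another's, tail-reduce, and make monic.
Reduced Gröbner basis: {x_1 - 1/12*x_2**2 + 7/4*x_2 - 25/6, x_2**4 - 21*x_2**3 + 49*x_2**2 + 23*x_2 - 90}.

Buchberger on the second generating set:
h_1 = -12*x_1 + x_2**2 - 19*x_2 + 50, LT = x_1.
h_2 = -36*x_1*x_2**2 + 64*x_1 - 7/3*x_2**2 + 43*x_2 + 10/3, LT = x_1*x_2**2.

S(h_1,h_2): lcm = x_1*x_2**2. S = 16/9*x_1 - 1/12*x_2**4 + 19/12*x_2**3 - 457/108*x_2**2 + 43/36*x_2 + 5/54.
  reduce S modulo (h_1, h_2):
  remainder -1/12*x_2**4 + 19/12*x_2**3 - 49/12*x_2**2 - 175/108*x_2 + 15/2 ≠ 0; add k_3 = -1/12*x_2**4 + 19/12*x_2**3 - 49/12*x_2**2 - 175/108*x_2 + 15/2 to the basis.

The other S-polynomials (S(h_1,k_3), S(h_2,k_3)) all reduce to 0 modulo the current basis, so we have a Gröbner basis.
Inter-reduce: drop elements whose leading term is divisible by another's, tail-reduce, and make monic.
Reduced Gröbner basis: {x_1 - 1/12*x_2**2 + 19/12*x_2 - 25/6, x_2**4 - 19*x_2**3 + 49*x_2**2 + 175/9*x_2 - 90}.

Since the reduced bases disagree, the two ideals are not the same.
The choice of monomial ordering does not affect the verdict — as long as both bases are computed under the same ordering, their equality decides ideal equality.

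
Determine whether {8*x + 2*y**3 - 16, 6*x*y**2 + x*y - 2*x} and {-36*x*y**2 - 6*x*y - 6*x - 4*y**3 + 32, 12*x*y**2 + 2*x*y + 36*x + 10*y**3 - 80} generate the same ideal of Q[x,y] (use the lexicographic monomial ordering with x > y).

For a fixed monomial order, each ideal has a unique reduced Gröbner basis; comparing bases decides equality.
Buchberger on the first generating set:
f_1 = 8*x + 2*y**3 - 16, LT = x.
f_2 = 6*x*y**2 + x*y - 2*x, LT = x*y**2.

S(f_1,f_2): lcm = x*y**2. S = -1/6*x*y + 1/3*x + 1/4*y**5 - 2*y**2.
  leading term x*y: subtract (-1/48*y)·f_1 from -1/6*x*y + 1/3*x + 1/4*y**5 - 2*y**2 → 1/3*x + 1/4*y**5 + 1/24*y**4 - 2*y**2 - 1/3*y
  leading term x: subtract (1/24)·f_1 from 1/3*x + 1/4*y**5 + 1/24*y**4 - 2*y**2 - 1/3*y → 1/4*y**5 + 1/24*y**4 - 1/12*y**3 - 2*y**2 - 1/3*y + 2/3
  leading term y**5: no divisor's leading term divides it; move 1/4*y**5 to the remainder.
  leading term y**4: no divisor's leading term divides it; move 1/24*y**4 to the remainder.
  leading term y**3: no divisor's leading term divides it; move -1/12*y**3 to the remainder.
  leading term y**2: no divisor's leading term divides it; move -2*y**2 to the remainder.
  leading term y: no divisor's leading term divides it; move -1/3*y to the remainder.
  leading term 1: no divisor's leading term divides it; move 2/3 to the remainder.
  remainder 1/4*y**5 + 1/24*y**4 - 1/12*y**3 - 2*y**2 - 1/3*y + 2/3 ≠ 0; add g_3 = 1/4*y**5 + 1/24*y**4 - 1/12*y**3 - 2*y**2 - 1/3*y + 2/3 to the basis.

The other S-polynomials (S(f_1,g_3), S(f_2,g_3)) all reduce to 0 modulo the current basis, so we have a Gröbner basis.
Inter-reduce: drop elements whose leading term is divisible by another's, tail-reduce, and make monic.
Reduced Gröbner basis: {x + 1/4*y**3 - 2, y**5 + 1/6*y**4 - 1/3*y**3 - 8*y**2 - 4/3*y + 8/3}.

Buchberger on the second generating set:
h_1 = -36*x*y**2 - 6*x*y - 6*x - 4*y**3 + 32, LT = x*y**2.
h_2 = 12*x*y**2 + 2*x*y + 36*x + 10*y**3 - 80, LT = x*y**2.

S(h_1,h_2): lcm = x*y**2. S = -17/6*x - 13/18*y**3 + 52/9.
  leading term x: no divisor's leading term divides it; move -17/6*x to the remainder.
  leading term y**3: no divisor's leading term divides it; move -13/18*y**3 to the remainder.
  leading term 1: no divisor's leading term divides it; move 52/9 to the remainder.
  remainder -17/6*x - 13/18*y**3 + 52/9 ≠ 0; add k_3 = -17/6*x - 13/18*y**3 + 52/9 to the basis.

S(h_1,k_3): lcm = x*y**2. S = 1/6*x*y + 1/6*x - 13/51*y**5 + 1/9*y**3 + 104/51*y**2 - 8/9.
  leading term x*y: subtract (-1/17*y)·k_3 from 1/6*x*y + 1/6*x - 13/51*y**5 + 1/9*y**3 + 104/51*y**2 - 8/9 → 1/6*x - 13/51*y**5 - 13/306*y**4 + 1/9*y**3 + 104/51*y**2 + 52/153*y - 8/9
  leading term x: subtract (-1/17)·k_3 from 1/6*x - 13/51*y**5 - 13/306*y**4 + 1/9*y**3 + 104/51*y**2 + 52/153*y - 8/9 → -13/51*y**5 - 13/306*y**4 + 7/102*y**3 + 104/51*y**2 + 52/153*y - 28/51
  leading term y**5: no divisor's leading term divides it; move -13/51*y**5 to the remainder.
  leading term y**4: no divisor's leading term divides it; move -13/306*y**4 to the remainder.
  leading term y**3: no divisor's leading term divides it; move 7/102*y**3 to the remainder.
  leading term y**2: no divisor's leading term divides it; move 104/51*y**2 to the remainder.
  leading term y: no divisor's leading term divides it; move 52/153*y to the remainder.
  leading term 1: no divisor's leading term divides it; move -28/51 to the remainder.
  remainder -13/51*y**5 - 13/306*y**4 + 7/102*y**3 + 104/51*y**2 + 52/153*y - 28/51 ≠ 0; add k_4 = -13/51*y**5 - 13/306*y**4 + 7/102*y**3 + 104/51*y**2 + 52/153*y - 28/51 to the basis.

The other S-polynomials (S(h_2,k_3), S(h_1,k_4), S(h_2,k_4), S(k_3,k_4)) all reduce to 0 modulo the current basis, so we have a Gröbner basis.
Inter-reduce: drop elements whose leading term is divisible by another's, tail-reduce, and make monic.
Reduced Gröbner basis: {x + 13/51*y**3 - 104/51, y**5 + 1/6*y**4 - 7/26*y**3 - 8*y**2 - 4/3*y + 28/13}.

The bases are distinct; the ideals are different.
The same test decides containment: I ⊆ J iff every generator of I reduces to 0 modulo a Gröbner basis of J.

No, the ideals differ.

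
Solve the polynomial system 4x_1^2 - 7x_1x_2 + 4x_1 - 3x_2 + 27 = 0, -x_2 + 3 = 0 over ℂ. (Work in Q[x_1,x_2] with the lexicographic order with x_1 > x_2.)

{(2, 3), (9/4, 3)}

Compute a lex Gröbner basis by Buchberger's algorithm.
f_1 = 4x_1^2 - 7x_1x_2 + 4x_1 - 3x_2 + 27, LT = x_1^2.
f_2 = -x_2 + 3, LT = x_2.

The S-polynomials (S(f_1,f_2)) all reduce to 0 modulo the current basis, so we have a Gröbner basis.
Inter-reduce: drop elements whose leading term is divisible by another's, tail-reduce, and make monic.
Reduced Gröbner basis: {x_1^2 - 17/4x_1 + 9/2, x_2 - 3}.

The lex basis is triangular: the last element involves only x_2. Solving x_2 - 3 = 0 gives x_2 ∈ {3}; substituting each value into the earlier elements determines the remaining variables.
  x_2 = 3: the earlier basis element becomes x_1^2 - 17/4x_1 + 9/2 = 0, giving x_1 = 2, 9/4 — points (2, 3), (9/4, 3).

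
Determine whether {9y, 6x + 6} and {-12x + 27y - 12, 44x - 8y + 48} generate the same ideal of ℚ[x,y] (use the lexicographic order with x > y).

No, the ideals differ.

Equality of ideals is decidable: compute both reduced Gröbner bases (unique for the ordering) and check whether they agree.
Buchberger on the first generating set:
f_1 = 9y, LT = y.
f_2 = 6x + 6, LT = x.

The S-polynomials (S(f_1,f_2)) all reduce to 0 modulo the current basis, so we have a Gröbner basis.
Inter-reduce: drop elements whose leading term is divisible by another's, tail-reduce, and make monic.
Reduced Gröbner basis: {x + 1, y}.

Buchberger on the second generating set:
h_1 = -12x + 27y - 12, LT = x.
h_2 = 44x - 8y + 48, LT = x.

S(h_1,h_2): lcm = x. S = -91/44y - 1/11.
  reduce S modulo (h_1, h_2):
  remainder -91/44y - 1/11 ≠ 0; add k_3 = -91/44y - 1/11 to the basis.

The other S-polynomials (S(h_1,k_3), S(h_2,k_3)) all reduce to 0 modulo the current basis, so we have a Gröbner basis.
Inter-reduce: drop elements whose leading term is divisible by another's, tail-reduce, and make monic.
Reduced Gröbner basis: {x + 100/91, y + 4/91}.

These differ, so the ideals are not equal.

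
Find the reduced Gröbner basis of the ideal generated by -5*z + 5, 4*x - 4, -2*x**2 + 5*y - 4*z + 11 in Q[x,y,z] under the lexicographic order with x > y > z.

G = {x - 1, y + 1, z - 1}

The reduced Gröbner basis is the canonical form of the ideal for this ordering.

f_1 = -5*z + 5, LT = z.
f_2 = 4*x - 4, LT = x.
f_3 = -2*x**2 + 5*y - 4*z + 11, LT = x**2.

S(f_2,f_3): lcm = x**2. S = -x + 5/2*y - 2*z + 11/2.
  reduce S modulo (f_1, f_2, f_3):
  remainder 5/2*y + 5/2 ≠ 0; add g_4 = 5/2*y + 5/2 to the basis.

The other S-polynomials (S(f_1,f_2), S(f_1,f_3), S(f_1,g_4), S(f_2,g_4), S(f_3,g_4)) all reduce to 0 modulo the current basis, so we have a Gröbner basis.
Inter-reduce: drop elements whose leading term is divisible by another's, tail-reduce, and make monic.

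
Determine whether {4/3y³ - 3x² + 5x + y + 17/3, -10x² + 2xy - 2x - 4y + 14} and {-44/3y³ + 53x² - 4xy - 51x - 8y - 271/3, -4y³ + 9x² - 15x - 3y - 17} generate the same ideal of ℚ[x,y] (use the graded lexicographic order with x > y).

Since reduced Gröbner bases are canonical representatives of ideals under a given ordering, it suffices to compute and compare them.
Buchberger on the first generating set:
f_1 = 4/3y³ - 3x² + 5x + y + 17/3, LT = y³.
f_2 = -10x² + 2xy - 2x - 4y + 14, LT = x².

The S-polynomials (S(f_1,f_2)) all reduce to 0 modulo the current basis, so we have a Gröbner basis.
Inter-reduce: drop elements whose leading term is divisible by another's, tail-reduce, and make monic.
Reduced Gröbner basis: {y³ - 9/20xy + 21/5x + 33/20y + 11/10, x² - ⅕xy + ⅕x + ⅖y - 7/5}.

Buchberger on the second generating set:
h_1 = -44/3y³ + 53x² - 4xy - 51x - 8y - 271/3, LT = y³.
h_2 = -4y³ + 9x² - 15x - 3y - 17, LT = y³.

S(h_1,h_2): lcm = y³. S = -15/11x² + 3/11xy - 3/11x - 9/44y + 21/11.
  reduce S modulo (h_1, h_2):
  remainder -15/11x² + 3/11xy - 3/11x - 9/44y + 21/11 ≠ 0; add k_3 = -15/11x² + 3/11xy - 3/11x - 9/44y + 21/11 to the basis.

The other S-polynomials (S(h_1,k_3), S(h_2,k_3)) all reduce to 0 modulo the current basis, so we have a Gröbner basis.
Inter-reduce: drop elements whose leading term is divisible by another's, tail-reduce, and make monic.
Reduced Gröbner basis: {y³ - 9/20xy + 21/5x + 87/80y + 11/10, x² - ⅕xy + ⅕x + 3/20y - 7/5}.

Since the reduced bases disagree, the two ideals are not the same.
The choice of monomial ordering does not affect the verdict — as long as both bases are computed under the same ordering, their equality decides ideal equality.

No, the ideals differ.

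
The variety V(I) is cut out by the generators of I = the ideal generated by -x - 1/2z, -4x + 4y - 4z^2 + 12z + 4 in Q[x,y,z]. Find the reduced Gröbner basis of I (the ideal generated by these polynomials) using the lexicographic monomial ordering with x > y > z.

G = {x + 1/2z, y - z^2 + 7/2z + 1}

f_1 = -x - 1/2z, LT = x.
f_2 = -4x + 4y - 4z^2 + 12z + 4, LT = x.

S(f_1,f_2): lcm = x. S = y - z^2 + 7/2z + 1.
  leading term y: no divisor's leading term divides it; move y to the remainder.
  leading term z^2: no divisor's leading term divides it; move -z^2 to the remainder.
  leading term z: no divisor's leading term divides it; move 7/2z to the remainder.
  leading term 1: no divisor's leading term divides it; move 1 to the remainder.
  remainder y - z^2 + 7/2z + 1 ≠ 0; add g_3 = y - z^2 + 7/2z + 1 to the basis.

The other S-polynomials (S(f_1,g_3), S(f_2,g_3)) all reduce to 0 modulo the current basis, so we have a Gröbner basis.
Inter-reduce: drop elements whose leading term is divisible by another's, tail-reduce, and make monic.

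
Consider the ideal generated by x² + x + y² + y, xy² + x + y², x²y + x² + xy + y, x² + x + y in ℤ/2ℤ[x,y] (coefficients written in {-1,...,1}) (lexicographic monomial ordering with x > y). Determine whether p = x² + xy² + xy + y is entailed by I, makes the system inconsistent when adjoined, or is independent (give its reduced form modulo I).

First compute the reduced Gröbner basis of I by Buchberger's algorithm.
f_1 = x² + x + y² + y, LT = x².
f_2 = xy² + x + y², LT = xy².
f_3 = x²y + x² + xy + y, LT = x²y.
f_4 = x² + x + y, LT = x².

S(f_1,f_2): lcm = x²y². S = x² + y⁴ + y³.
  leading term x²: subtract (1)·f_1 from x² + y⁴ + y³ → x + y⁴ + y³ + y² + y
  leading term x: no divisor's leading term divides it; move x to the remainder.
  leading term y⁴: no divisor's leading term divides it; move y⁴ to the remainder.
  leading term y³: no divisor's leading term divides it; move y³ to the remainder.
  leading term y²: no divisor's leading term divides it; move y² to the remainder.
  leading term y: no divisor's leading term divides it; move y to the remainder.
  remainder x + y⁴ + y³ + y² + y ≠ 0; add h_5 = x + y⁴ + y³ + y² + y to the basis.

S(f_1,f_3): lcm = x²y. S = x² + y³ + y² + y.
  leading term x²: subtract (1)·f_1 from x² + y³ + y² + y → x + y³
  leading term x: subtract (1)·h_5 from x + y³ → y⁴ + y² + y
  leading term y⁴: no divisor's leading term divides it; move y⁴ to the remainder.
  leading term y²: no divisor's leading term divides it; move y² to the remainder.
  leading term y: no divisor's leading term divides it; move y to the remainder.
  remainder y⁴ + y² + y ≠ 0; add h_6 = y⁴ + y² + y to the basis.

S(f_1,f_4): lcm = x². S = y².
  leading term y²: no divisor's leading term divides it; move y² to the remainder.
  remainder y² ≠ 0; add h_7 = y² to the basis.

S(f_2,f_4): lcm = x²y². S = x² + y³.
  leading term x²: subtract (1)·f_1 from x² + y³ → x + y³ + y² + y
  leading term x: subtract (1)·h_5 from x + y³ + y² + y → y⁴
  leading term y⁴: subtract (1)·h_6 from y⁴ → y² + y
  leading term y²: subtract (1)·h_7 from y² + y → y
  leading term y: no divisor's leading term divides it; move y to the remainder.
  remainder y ≠ 0; add h_8 = y to the basis.

The other S-polynomials (S(f_2,f_3), S(f_3,f_4), S(f_1,h_5), S(f_2,h_5), S(f_3,h_5), S(f_4,h_5), S(f_1,h_6), S(f_2,h_6), S(f_3,h_6), S(f_4,h_6), S(h_5,h_6), S(f_1,h_7), S(f_2,h_7), S(f_3,h_7), S(f_4,h_7), S(h_5,h_7), S(h_6,h_7), S(f_1,h_8), S(f_2,h_8), S(f_3,h_8), S(f_4,h_8), S(h_5,h_8), S(h_6,h_8), S(h_7,h_8)) all reduce to 0 modulo the current basis, so we have a Gröbner basis.
Inter-reduce: drop elements whose leading term is divisible by another's, tail-reduce, and make monic.
Reduced Gröbner basis: {x, y}.
Label its elements g_1 = x, g_2 = y.

Reduce p = x² + xy² + xy + y modulo G:
  leading term x²: subtract (x)·g_1 from x² + xy² + xy + y → xy² + xy + y
  leading term xy²: subtract (y²)·g_1 from xy² + xy + y → xy + y
  leading term xy: subtract (y)·g_1 from xy + y → y
  leading term y: subtract (1)·g_2 from y → 0
  normal form = 0.
Since the normal form is 0, p ∈ I.

The remainder on division by a Gröbner basis is unique — it is the normal form.

x² + xy² + xy + y lies in I (it reduces to 0).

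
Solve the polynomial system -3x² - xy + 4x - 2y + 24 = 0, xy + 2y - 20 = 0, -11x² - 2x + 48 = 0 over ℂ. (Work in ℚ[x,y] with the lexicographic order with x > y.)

{(2, 5)}

Compute a lex Gröbner basis by Buchberger's algorithm.
f_1 = -3x² - xy + 4x - 2y + 24, LT = x².
f_2 = xy + 2y - 20, LT = xy.
f_3 = -11x² - 2x + 48, LT = x².

S(f_1,f_2): lcm = x²y. S = ⅓xy² - 10/3xy + 20x + ⅔y² - 8y.
  leading term xy²: subtract (⅓y)·f_2 from ⅓xy² - 10/3xy + 20x + ⅔y² - 8y → -10/3xy + 20x - 4/3y
  leading term xy: subtract (-10/3)·f_2 from -10/3xy + 20x - 4/3y → 20x + 16/3y - 200/3
  leading term x: no divisor's leading term divides it; move 20x to the remainder.
  leading term y: no divisor's leading term divides it; move 16/3y to the remainder.
  leading term 1: no divisor's leading term divides it; move -200/3 to the remainder.
  remainder 20x + 16/3y - 200/3 ≠ 0; add h_4 = 20x + 16/3y - 200/3 to the basis.

S(f_1,f_3): lcm = x². S = ⅓xy - 50/33x + ⅔y - 40/11.
  leading term xy: subtract (⅓)·f_2 from ⅓xy - 50/33x + ⅔y - 40/11 → -50/33x + 100/33
  leading term x: subtract (-5/66)·h_4 from -50/33x + 100/33 → 40/99y - 200/99
  leading term y: no divisor's leading term divides it; move 40/99y to the remainder.
  leading term 1: no divisor's leading term divides it; move -200/99 to the remainder.
  remainder 40/99y - 200/99 ≠ 0; add h_5 = 40/99y - 200/99 to the basis.

The other S-polynomials (S(f_2,f_3), S(f_1,h_4), S(f_2,h_4), S(f_3,h_4), S(f_1,h_5), S(f_2,h_5), S(f_3,h_5), S(h_4,h_5)) all reduce to 0 modulo the current basis, so we have a Gröbner basis.
Inter-reduce: drop elements whose leading term is divisible by another's, tail-reduce, and make monic.
Reduced Gröbner basis: {x - 2, y - 5}.

Elimination: the polynomial y - 5 lies in the elimination ideal for y, so y ∈ {5}. For each such y, the remaining basis elements (now univariate) give the rest of the solution.
  y = 5: the earlier basis element becomes x - 2 = 0, giving x = 2 — point (2, 5).
This is the nonlinear analogue of row-reducing a linear system.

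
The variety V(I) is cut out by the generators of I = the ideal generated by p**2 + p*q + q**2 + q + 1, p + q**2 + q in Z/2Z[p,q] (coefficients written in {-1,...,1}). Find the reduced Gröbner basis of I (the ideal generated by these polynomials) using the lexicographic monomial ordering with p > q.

This is the nonlinear analogue of row-reducing a linear system.

f_1 = p**2 + p*q + q**2 + q + 1, LT = p**2.
f_2 = p + q**2 + q, LT = p.

S(f_1,f_2): lcm = p**2. S = p*q**2 + q**2 + q + 1.
  leading term p*q**2: subtract (q**2)·f_2 from p*q**2 + q**2 + q + 1 → q**4 + q**3 + q**2 + q + 1
  leading term q**4: no divisor's leading term divides it; move q**4 to the remainder.
  leading term q**3: no divisor's leading term divides it; move q**3 to the remainder.
  leading term q**2: no divisor's leading term divides it; move q**2 to the remainder.
  leading term q: no divisor's leading term divides it; move q to the remainder.
  leading term 1: no divisor's leading term divides it; move 1 to the remainder.
  remainder q**4 + q**3 + q**2 + q + 1 ≠ 0; add g_3 = q**4 + q**3 + q**2 + q + 1 to the basis.

The other S-polynomials (S(f_1,g_3), S(f_2,g_3)) all reduce to 0 modulo the current basis, so we have a Gröbner basis.
Inter-reduce: drop elements whose leading term is divisible by another's, tail-reduce, and make monic.

G = {p + q**2 + q, q**4 + q**3 + q**2 + q + 1}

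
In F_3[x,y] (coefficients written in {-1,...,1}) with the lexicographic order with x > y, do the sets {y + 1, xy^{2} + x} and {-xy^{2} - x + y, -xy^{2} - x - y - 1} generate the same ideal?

Since reduced Gröbner bases are canonical representatives of ideals under a given ordering, it suffices to compute and compare them.
Buchberger on the first generating set:
f_1 = y + 1, LT = y.
f_2 = xy^{2} + x, LT = xy^{2}.

S(f_1,f_2): lcm = xy^{2}. S = xy - x.
  leading term xy: subtract (x)·f_1 from xy - x → x
  leading term x: no divisor's leading term divides it; move x to the remainder.
  remainder x ≠ 0; add g_3 = x to the basis.

The other S-polynomials (S(f_1,g_3), S(f_2,g_3)) all reduce to 0 modulo the current basis, so we have a Gröbner basis.
Inter-reduce: drop elements whose leading term is divisible by another's, tail-reduce, and make monic.
Reduced Gröbner basis: {x, y + 1}.

Buchberger on the second generating set:
h_1 = -xy^{2} - x + y, LT = xy^{2}.
h_2 = -xy^{2} - x - y - 1, LT = xy^{2}.

S(h_1,h_2): lcm = xy^{2}. S = y - 1.
  leading term y: no divisor's leading term divides it; move y to the remainder.
  leading term 1: no divisor's leading term divides it; move -1 to the remainder.
  remainder y - 1 ≠ 0; add k_3 = y - 1 to the basis.

S(h_1,k_3): lcm = xy^{2}. S = xy + x - y.
  leading term xy: subtract (x)·k_3 from xy + x - y → -x - y
  leading term x: no divisor's leading term divides it; move -x to the remainder.
  leading term y: subtract (-1)·k_3 from -y → -1
  leading term 1: no divisor's leading term divides it; move -1 to the remainder.
  remainder -x - 1 ≠ 0; add k_4 = -x - 1 to the basis.

The other S-polynomials (S(h_2,k_3), S(h_1,k_4), S(h_2,k_4), S(k_3,k_4)) all reduce to 0 modulo the current basis, so we have a Gröbner basis.
Inter-reduce: drop elements whose leading term is divisible by another's, tail-reduce, and make monic.
Reduced Gröbner basis: {x + 1, y - 1}.

These differ, so the ideals are not equal.
The choice of monomial ordering does not affect the verdict — as long as both bases are computed under the same ordering, their equality decides ideal equality.

No, the ideals differ.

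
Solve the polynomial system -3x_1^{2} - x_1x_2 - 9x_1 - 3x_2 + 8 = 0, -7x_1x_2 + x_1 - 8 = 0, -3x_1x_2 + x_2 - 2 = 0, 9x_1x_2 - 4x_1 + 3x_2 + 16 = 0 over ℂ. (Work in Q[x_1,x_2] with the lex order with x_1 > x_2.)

Compute a lex Gröbner basis by Buchberger's algorithm.
f_1 = -3x_1^{2} - x_1x_2 - 9x_1 - 3x_2 + 8, LT = x_1^{2}.
f_2 = -7x_1x_2 + x_1 - 8, LT = x_1x_2.
f_3 = -3x_1x_2 + x_2 - 2, LT = x_1x_2.
f_4 = 9x_1x_2 - 4x_1 + 3x_2 + 16, LT = x_1x_2.

S(f_1,f_2): lcm = x_1^{2}x_2. S = \tfrac{1}{7}x_1^{2} + \tfrac{1}{3}x_1x_2^{2} + 3x_1x_2 - \tfrac{8}{7}x_1 + x_2^{2} - \tfrac{8}{3}x_2.
  leading term x_1^{2}: subtract (-\tfrac{1}{21})·f_1 from \tfrac{1}{7}x_1^{2} + \tfrac{1}{3}x_1x_2^{2} + 3x_1x_2 - \tfrac{8}{7}x_1 + x_2^{2} - \tfrac{8}{3}x_2 → \tfrac{1}{3}x_1x_2^{2} + \tfrac{62}{21}x_1x_2 - \tfrac{11}{7}x_1 + x_2^{2} - \tfrac{59}{21}x_2 + \tfrac{8}{21}
  leading term x_1x_2^{2}: subtract (-\tfrac{1}{21}x_2)·f_2 from \tfrac{1}{3}x_1x_2^{2} + \tfrac{62}{21}x_1x_2 - \tfrac{11}{7}x_1 + x_2^{2} - \tfrac{59}{21}x_2 + \tfrac{8}{21} → 3x_1x_2 - \tfrac{11}{7}x_1 + x_2^{2} - \tfrac{67}{21}x_2 + \tfrac{8}{21}
  leading term x_1x_2: subtract (-\tfrac{3}{7})·f_2 from 3x_1x_2 - \tfrac{11}{7}x_1 + x_2^{2} - \tfrac{67}{21}x_2 + \tfrac{8}{21} → -\tfrac{8}{7}x_1 + x_2^{2} - \tfrac{67}{21}x_2 - \tfrac{64}{21}
  leading term x_1: no divisor's leading term divides it; move -\tfrac{8}{7}x_1 to the remainder.
  leading term x_2^{2}: no divisor's leading term divides it; move x_2^{2} to the remainder.
  leading term x_2: no divisor's leading term divides it; move -\tfrac{67}{21}x_2 to the remainder.
  leading term 1: no divisor's leading term divides it; move -\tfrac{64}{21} to the remainder.
  remainder -\tfrac{8}{7}x_1 + x_2^{2} - \tfrac{67}{21}x_2 - \tfrac{64}{21} ≠ 0; add h_5 = -\tfrac{8}{7}x_1 + x_2^{2} - \tfrac{67}{21}x_2 - \tfrac{64}{21} to the basis.

S(f_1,f_3): lcm = x_1^{2}x_2. S = \tfrac{1}{3}x_1x_2^{2} + \tfrac{10}{3}x_1x_2 - \tfrac{2}{3}x_1 + x_2^{2} - \tfrac{8}{3}x_2.
  leading term x_1x_2^{2}: subtract (-\tfrac{1}{21}x_2)·f_2 from \tfrac{1}{3}x_1x_2^{2} + \tfrac{10}{3}x_1x_2 - \tfrac{2}{3}x_1 + x_2^{2} - \tfrac{8}{3}x_2 → \tfrac{71}{21}x_1x_2 - \tfrac{2}{3}x_1 + x_2^{2} - \tfrac{64}{21}x_2
  leading term x_1x_2: subtract (-\tfrac{71}{147})·f_2 from \tfrac{71}{21}x_1x_2 - \tfrac{2}{3}x_1 + x_2^{2} - \tfrac{64}{21}x_2 → -\tfrac{9}{49}x_1 + x_2^{2} - \tfrac{64}{21}x_2 - \tfrac{568}{147}
  leading term x_1: subtract (\tfrac{9}{56})·h_5 from -\tfrac{9}{49}x_1 + x_2^{2} - \tfrac{64}{21}x_2 - \tfrac{568}{147} → \tfrac{47}{56}x_2^{2} - \tfrac{2981}{1176}x_2 - \tfrac{496}{147}
  leading term x_2^{2}: no divisor's leading term divides it; move \tfrac{47}{56}x_2^{2} to the remainder.
  leading term x_2: no divisor's leading term divides it; move -\tfrac{2981}{1176}x_2 to the remainder.
  leading term 1: no divisor's leading term divides it; move -\tfrac{496}{147} to the remainder.
  remainder \tfrac{47}{56}x_2^{2} - \tfrac{2981}{1176}x_2 - \tfrac{496}{147} ≠ 0; add h_6 = \tfrac{47}{56}x_2^{2} - \tfrac{2981}{1176}x_2 - \tfrac{496}{147} to the basis.

S(f_1,f_4): lcm = x_1^{2}x_2. S = \tfrac{4}{9}x_1^{2} + \tfrac{1}{3}x_1x_2^{2} + \tfrac{8}{3}x_1x_2 - \tfrac{16}{9}x_1 + x_2^{2} - \tfrac{8}{3}x_2.
  leading term x_1^{2}: subtract (-\tfrac{4}{27})·f_1 from \tfrac{4}{9}x_1^{2} + \tfrac{1}{3}x_1x_2^{2} + \tfrac{8}{3}x_1x_2 - \tfrac{16}{9}x_1 + x_2^{2} - \tfrac{8}{3}x_2 → \tfrac{1}{3}x_1x_2^{2} + \tfrac{68}{27}x_1x_2 - \tfrac{28}{9}x_1 + x_2^{2} - \tfrac{28}{9}x_2 + \tfrac{32}{27}
  leading term x_1x_2^{2}: subtract (-\tfrac{1}{21}x_2)·f_2 from \tfrac{1}{3}x_1x_2^{2} + \tfrac{68}{27}x_1x_2 - \tfrac{28}{9}x_1 + x_2^{2} - \tfrac{28}{9}x_2 + \tfrac{32}{27} → \tfrac{485}{189}x_1x_2 - \tfrac{28}{9}x_1 + x_2^{2} - \tfrac{220}{63}x_2 + \tfrac{32}{27}
  leading term x_1x_2: subtract (-\tfrac{485}{1323})·f_2 from \tfrac{485}{189}x_1x_2 - \tfrac{28}{9}x_1 + x_2^{2} - \tfrac{220}{63}x_2 + \tfrac{32}{27} → -\tfrac{3631}{1323}x_1 + x_2^{2} - \tfrac{220}{63}x_2 - \tfrac{2312}{1323}
  leading term x_1: subtract (\tfrac{3631}{1512})·h_5 from -\tfrac{3631}{1323}x_1 + x_2^{2} - \tfrac{220}{63}x_2 - \tfrac{2312}{1323} → -\tfrac{2119}{1512}x_2^{2} + \tfrac{132397}{31752}x_2 + \tfrac{22112}{3969}
  leading term x_2^{2}: subtract (-\tfrac{2119}{1269})·h_6 from -\tfrac{2119}{1512}x_2^{2} + \tfrac{132397}{31752}x_2 + \tfrac{22112}{3969} → -\tfrac{80}{1269}x_2 - \tfrac{80}{1269}
  leading term x_2: no divisor's leading term divides it; move -\tfrac{80}{1269}x_2 to the remainder.
  leading term 1: no divisor's leading term divides it; move -\tfrac{80}{1269} to the remainder.
  remainder -\tfrac{80}{1269}x_2 - \tfrac{80}{1269} ≠ 0; add h_7 = -\tfrac{80}{1269}x_2 - \tfrac{80}{1269} to the basis.

The other S-polynomials (S(f_2,f_3), S(f_2,f_4), S(f_3,f_4), S(f_1,h_5), S(f_2,h_5), S(f_3,h_5), S(f_4,h_5), S(f_1,h_6), S(f_2,h_6), S(f_3,h_6), S(f_4,h_6), S(h_5,h_6), S(f_1,h_7), S(f_2,h_7), S(f_3,h_7), S(f_4,h_7), S(h_5,h_7), S(h_6,h_7)) all reduce to 0 modulo the current basis, so we have a Gröbner basis.
Inter-reduce: drop elements whose leading term is divisible by another's, tail-reduce, and make monic.
Reduced Gröbner basis: {x_1 - 1, x_2 + 1}.

Since the basis is lex-ordered, x_2 + 1 is univariate in x_2. Its roots are {-1}. Back-substituting each root into the other basis elements fixes the other coordinates.
  x_2 = -1: the earlier basis element becomes x_1 - 1 = 0, giving x_1 = 1 — point (1, -1).
Substituting each solution back into the original system confirms all equations vanish.
Zero-dimensionality of the ideal guarantees finitely many solutions over ℂ.

{(1, -1)}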